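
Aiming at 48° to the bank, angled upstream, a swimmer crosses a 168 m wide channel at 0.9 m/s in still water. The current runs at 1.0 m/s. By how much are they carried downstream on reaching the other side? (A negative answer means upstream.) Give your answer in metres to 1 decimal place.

Perpendicular speed = 0.669 m/s; crossing time = 168 / 0.669 = 251.185 s.
Net downstream speed = 0.398 m/s.
Drift = 0.398 × 251.185 = 99.917 m (downstream).

99.9 m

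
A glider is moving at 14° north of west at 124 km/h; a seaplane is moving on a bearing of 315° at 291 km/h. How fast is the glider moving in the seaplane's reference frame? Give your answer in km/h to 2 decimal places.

Taking east as x and north as y: glider velocity = (-120.317, 29.998) km/h; seaplane velocity = (-205.768, 205.768) km/h.
Velocity of glider relative to seaplane = (-120.317, 29.998) − (-205.768, 205.768) = (85.451, -175.770) km/h.
Magnitude = |(85.451, -175.770)| = 195.440 km/h.

195.44 km/h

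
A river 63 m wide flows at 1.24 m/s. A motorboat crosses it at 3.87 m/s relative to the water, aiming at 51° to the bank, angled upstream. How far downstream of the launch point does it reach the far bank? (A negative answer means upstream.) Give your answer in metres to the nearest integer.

-25 m

Perpendicular speed = 3.008 m/s; crossing time = 63 / 3.008 = 20.947 s.
Net downstream speed = -1.195 m/s.
Drift = -1.195 × 20.947 = -25.042 m (upstream).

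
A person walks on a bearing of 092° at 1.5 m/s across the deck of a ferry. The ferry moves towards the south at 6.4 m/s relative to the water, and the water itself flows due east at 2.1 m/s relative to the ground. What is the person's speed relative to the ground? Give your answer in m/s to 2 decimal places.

7.39 m/s

In east/north components (m/s): person relative to ferry = (1.499, -0.052); ferry relative to water = (0.000, -6.400); water relative to ground = (2.100, 0.000).
Sum = (3.599, -6.452) m/s.
Speed = |(3.599, -6.452)| = 7.388 m/s.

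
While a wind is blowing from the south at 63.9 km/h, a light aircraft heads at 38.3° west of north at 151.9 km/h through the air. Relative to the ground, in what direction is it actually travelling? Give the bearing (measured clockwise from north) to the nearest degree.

333°

Taking east as x and north as y: velocity relative to the air = (-94.144, 119.208) km/h; the air relative to ground = (0.000, 63.900) km/h.
Velocity relative to ground = (-94.144, 119.208) + (0.000, 63.900) = (-94.144, 183.108) km/h.
Bearing = atan2(-94.14, 183.11) = 332.79° clockwise from north.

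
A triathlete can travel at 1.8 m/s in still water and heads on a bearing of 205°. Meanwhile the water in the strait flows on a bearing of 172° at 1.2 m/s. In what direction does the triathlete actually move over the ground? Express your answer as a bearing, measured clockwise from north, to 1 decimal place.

191.9°

Taking east as x and north as y: velocity relative to the water = (-0.761, -1.631) m/s; the water relative to ground = (0.167, -1.188) m/s.
Velocity relative to ground = (-0.761, -1.631) + (0.167, -1.188) = (-0.594, -2.820) m/s.
Bearing = atan2(-0.59, -2.82) = 191.89° clockwise from north.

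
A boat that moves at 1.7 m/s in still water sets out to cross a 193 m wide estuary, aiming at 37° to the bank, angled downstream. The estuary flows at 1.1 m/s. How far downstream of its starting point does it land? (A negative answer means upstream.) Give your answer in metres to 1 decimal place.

463.6 m

Perpendicular speed = 1.023 m/s; crossing time = 193 / 1.023 = 188.645 s.
Net downstream speed = 2.458 m/s.
Drift = 2.458 × 188.645 = 463.629 m (downstream).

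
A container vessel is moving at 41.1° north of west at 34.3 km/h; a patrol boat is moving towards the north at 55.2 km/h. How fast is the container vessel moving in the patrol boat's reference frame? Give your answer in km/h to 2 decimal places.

Taking east as x and north as y: container vessel velocity = (-25.847, 22.548) km/h; patrol boat velocity = (0.000, 55.200) km/h.
Velocity of container vessel relative to patrol boat = (-25.847, 22.548) − (0.000, 55.200) = (-25.847, -32.652) km/h.
Magnitude = |(-25.847, -32.652)| = 41.644 km/h.

41.64 km/h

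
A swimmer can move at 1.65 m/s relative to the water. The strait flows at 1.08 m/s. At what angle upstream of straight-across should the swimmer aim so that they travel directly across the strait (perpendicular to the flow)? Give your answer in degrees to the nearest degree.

To cancel the current, the upstream component of the swimmer's velocity must equal the flow: 1.65 sin θ = 1.08.
sin θ = 1.08 / 1.65 = 0.6545.
θ = arcsin(0.6545) = 40.885°.

41°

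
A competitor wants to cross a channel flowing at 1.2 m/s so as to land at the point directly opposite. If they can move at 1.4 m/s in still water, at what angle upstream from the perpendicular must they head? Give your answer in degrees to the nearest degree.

59°

To cancel the current, the upstream component of the competitor's velocity must equal the flow: 1.4 sin θ = 1.2.
sin θ = 1.2 / 1.4 = 0.8571.
θ = arcsin(0.8571) = 58.997°.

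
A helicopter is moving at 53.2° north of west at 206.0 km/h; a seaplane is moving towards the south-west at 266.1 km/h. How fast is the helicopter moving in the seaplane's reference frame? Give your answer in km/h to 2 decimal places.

359.00 km/h

Taking east as x and north as y: helicopter velocity = (-123.399, 164.951) km/h; seaplane velocity = (-188.161, -188.161) km/h.
Velocity of helicopter relative to seaplane = (-123.399, 164.951) − (-188.161, -188.161) = (64.762, 353.112) km/h.
Magnitude = |(64.762, 353.112)| = 359.001 km/h.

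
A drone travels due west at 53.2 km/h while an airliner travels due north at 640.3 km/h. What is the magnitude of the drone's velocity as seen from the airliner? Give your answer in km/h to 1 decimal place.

642.5 km/h

Taking east as x and north as y: drone velocity = (-53.200, 0.000) km/h; airliner velocity = (0.000, 640.300) km/h.
Velocity of drone relative to airliner = (-53.200, 0.000) − (0.000, 640.300) = (-53.200, -640.300) km/h.
Magnitude = |(-53.200, -640.300)| = 642.506 km/h.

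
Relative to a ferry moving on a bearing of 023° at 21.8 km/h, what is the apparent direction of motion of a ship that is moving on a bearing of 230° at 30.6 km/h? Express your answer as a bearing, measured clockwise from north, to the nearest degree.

219°

Taking east as x and north as y: ship velocity = (-23.441, -19.669) km/h; ferry velocity = (8.518, 20.067) km/h.
Velocity of ship relative to ferry = (-23.441, -19.669) − (8.518, 20.067) = (-31.959, -39.736) km/h.
Bearing = atan2(-31.96, -39.74) = 218.81° clockwise from north.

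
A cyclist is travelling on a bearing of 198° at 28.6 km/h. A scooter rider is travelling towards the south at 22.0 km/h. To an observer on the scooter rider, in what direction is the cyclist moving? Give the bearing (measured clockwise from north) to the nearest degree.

240°

Taking east as x and north as y: cyclist velocity = (-8.838, -27.200) km/h; scooter rider velocity = (0.000, -22.000) km/h.
Velocity of cyclist relative to scooter rider = (-8.838, -27.200) − (0.000, -22.000) = (-8.838, -5.200) km/h.
Bearing = atan2(-8.84, -5.20) = 239.53° clockwise from north.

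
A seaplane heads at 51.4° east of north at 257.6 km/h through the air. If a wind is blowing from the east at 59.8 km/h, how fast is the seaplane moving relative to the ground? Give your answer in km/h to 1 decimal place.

214.1 km/h

Taking east as x and north as y: velocity relative to the air = (201.320, 160.711) km/h; the air relative to ground = (-59.800, 0.000) km/h.
Velocity relative to ground = (201.320, 160.711) + (-59.800, 0.000) = (141.520, 160.711) km/h.
Speed = |(141.520, 160.711)| = 214.140 km/h.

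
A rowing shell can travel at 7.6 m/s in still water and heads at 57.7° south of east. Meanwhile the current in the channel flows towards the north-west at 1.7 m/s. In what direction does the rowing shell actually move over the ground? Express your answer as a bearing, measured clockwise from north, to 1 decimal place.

Taking east as x and north as y: velocity relative to the water = (4.061, -6.424) m/s; the water relative to ground = (-1.202, 1.202) m/s.
Velocity relative to ground = (4.061, -6.424) + (-1.202, 1.202) = (2.859, -5.222) m/s.
Bearing = atan2(2.86, -5.22) = 151.30° clockwise from north.

151.3°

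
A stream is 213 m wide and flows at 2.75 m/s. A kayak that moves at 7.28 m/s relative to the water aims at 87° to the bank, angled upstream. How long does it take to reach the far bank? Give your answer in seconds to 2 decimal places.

The component of the kayak's velocity perpendicular to the bank is 7.28 × sin 87° = 7.270 m/s.
Only the cross-stream component determines the crossing time; the current contributes nothing perpendicular to the bank.
Time = 213 / 7.270 = 29.298 s.

29.30 s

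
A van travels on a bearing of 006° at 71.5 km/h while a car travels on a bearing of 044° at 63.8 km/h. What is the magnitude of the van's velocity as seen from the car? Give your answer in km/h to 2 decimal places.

44.65 km/h

Taking east as x and north as y: van velocity = (7.474, 71.108) km/h; car velocity = (44.319, 45.894) km/h.
Velocity of van relative to car = (7.474, 71.108) − (44.319, 45.894) = (-36.845, 25.214) km/h.
Magnitude = |(-36.845, 25.214)| = 44.647 km/h.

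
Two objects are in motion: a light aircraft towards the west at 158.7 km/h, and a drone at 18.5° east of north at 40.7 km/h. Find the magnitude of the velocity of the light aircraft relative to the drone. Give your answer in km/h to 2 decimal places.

175.90 km/h

Taking east as x and north as y: light aircraft velocity = (-158.700, 0.000) km/h; drone velocity = (12.914, 38.597) km/h.
Velocity of light aircraft relative to drone = (-158.700, 0.000) − (12.914, 38.597) = (-171.614, -38.597) km/h.
Magnitude = |(-171.614, -38.597)| = 175.901 km/h.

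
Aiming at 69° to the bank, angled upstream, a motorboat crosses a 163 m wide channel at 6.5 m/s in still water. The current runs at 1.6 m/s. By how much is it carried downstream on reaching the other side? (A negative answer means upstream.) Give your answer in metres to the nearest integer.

Perpendicular speed = 6.068 m/s; crossing time = 163 / 6.068 = 26.861 s.
Net downstream speed = -0.729 m/s.
Drift = -0.729 × 26.861 = -19.592 m (upstream).

-20 m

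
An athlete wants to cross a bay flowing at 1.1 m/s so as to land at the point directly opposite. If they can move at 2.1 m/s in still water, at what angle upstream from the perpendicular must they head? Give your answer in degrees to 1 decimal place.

To cancel the current, the upstream component of the athlete's velocity must equal the flow: 2.1 sin θ = 1.1.
sin θ = 1.1 / 2.1 = 0.5238.
θ = arcsin(0.5238) = 31.588°.

31.6°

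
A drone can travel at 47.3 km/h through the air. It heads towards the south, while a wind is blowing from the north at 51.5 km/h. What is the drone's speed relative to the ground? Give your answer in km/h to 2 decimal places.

98.80 km/h

Taking east as x and north as y: velocity relative to the air = (0.000, -47.300) km/h; the air relative to ground = (0.000, -51.500) km/h.
Velocity relative to ground = (0.000, -47.300) + (0.000, -51.500) = (0.000, -98.800) km/h.
Speed = |(0.000, -98.800)| = 98.800 km/h.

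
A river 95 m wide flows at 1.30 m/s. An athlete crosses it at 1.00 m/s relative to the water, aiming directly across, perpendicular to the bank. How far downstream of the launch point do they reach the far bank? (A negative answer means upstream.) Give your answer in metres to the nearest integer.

124 m

Perpendicular speed = 1.000 m/s; crossing time = 95 / 1.000 = 95.000 s.
Net downstream speed = 1.300 m/s.
Drift = 1.300 × 95.000 = 123.500 m (downstream).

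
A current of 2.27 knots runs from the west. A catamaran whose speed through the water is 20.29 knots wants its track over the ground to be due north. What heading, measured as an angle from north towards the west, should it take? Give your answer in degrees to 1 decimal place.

6.4°

The current pushes perpendicular to the desired track; the heading must have a component into the current equal to 2.27 knots: 20.29 sin θ = 2.27.
sin θ = 0.1119, so θ = 6.424°.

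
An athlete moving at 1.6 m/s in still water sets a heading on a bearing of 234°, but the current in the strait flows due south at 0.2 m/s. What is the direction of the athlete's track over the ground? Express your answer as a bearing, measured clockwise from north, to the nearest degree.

Taking east as x and north as y: velocity relative to the water = (-1.294, -0.940) m/s; the water relative to ground = (0.000, -0.200) m/s.
Velocity relative to ground = (-1.294, -0.940) + (0.000, -0.200) = (-1.294, -1.140) m/s.
Bearing = atan2(-1.29, -1.14) = 228.62° clockwise from north.

229°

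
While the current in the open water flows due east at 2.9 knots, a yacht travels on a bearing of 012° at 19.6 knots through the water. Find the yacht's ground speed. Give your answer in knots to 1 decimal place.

Taking east as x and north as y: velocity relative to the water = (4.075, 19.172) knots; the water relative to ground = (2.900, 0.000) knots.
Velocity relative to ground = (4.075, 19.172) + (2.900, 0.000) = (6.975, 19.172) knots.
Speed = |(6.975, 19.172)| = 20.401 knots.

20.4 knots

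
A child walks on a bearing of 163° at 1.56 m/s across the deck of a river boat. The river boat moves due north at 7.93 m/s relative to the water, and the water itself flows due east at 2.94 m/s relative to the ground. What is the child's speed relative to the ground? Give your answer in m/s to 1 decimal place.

In east/north components (m/s): child relative to river boat = (0.456, -1.492); river boat relative to water = (0.000, 7.930); water relative to ground = (2.940, 0.000).
Sum = (3.396, 6.438) m/s.
Speed = |(3.396, 6.438)| = 7.279 m/s.

7.3 m/s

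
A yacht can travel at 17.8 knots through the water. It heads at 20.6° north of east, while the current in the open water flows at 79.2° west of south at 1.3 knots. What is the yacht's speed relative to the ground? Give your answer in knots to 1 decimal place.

16.5 knots

Taking east as x and north as y: velocity relative to the water = (16.662, 6.263) knots; the water relative to ground = (-1.277, -0.244) knots.
Velocity relative to ground = (16.662, 6.263) + (-1.277, -0.244) = (15.385, 6.019) knots.
Speed = |(15.385, 6.019)| = 16.520 knots.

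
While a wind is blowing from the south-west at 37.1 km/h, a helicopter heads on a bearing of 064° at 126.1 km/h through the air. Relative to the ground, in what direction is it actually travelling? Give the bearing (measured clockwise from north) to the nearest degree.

060°

Taking east as x and north as y: velocity relative to the air = (113.338, 55.279) km/h; the air relative to ground = (26.234, 26.234) km/h.
Velocity relative to ground = (113.338, 55.279) + (26.234, 26.234) = (139.572, 81.512) km/h.
Bearing = atan2(139.57, 81.51) = 59.71° clockwise from north.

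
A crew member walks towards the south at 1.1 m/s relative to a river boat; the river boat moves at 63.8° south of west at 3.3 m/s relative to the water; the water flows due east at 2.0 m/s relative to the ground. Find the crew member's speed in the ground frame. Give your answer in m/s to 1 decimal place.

In east/north components (m/s): crew member relative to river boat = (0.000, -1.100); river boat relative to water = (-1.457, -2.961); water relative to ground = (2.000, 0.000).
Sum = (0.543, -4.061) m/s.
Speed = |(0.543, -4.061)| = 4.097 m/s.

4.1 m/s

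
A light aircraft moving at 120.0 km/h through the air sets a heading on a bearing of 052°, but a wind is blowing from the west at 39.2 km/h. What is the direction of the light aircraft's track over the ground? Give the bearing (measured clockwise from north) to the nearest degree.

Taking east as x and north as y: velocity relative to the air = (94.561, 73.879) km/h; the air relative to ground = (39.200, 0.000) km/h.
Velocity relative to ground = (94.561, 73.879) + (39.200, 0.000) = (133.761, 73.879) km/h.
Bearing = atan2(133.76, 73.88) = 61.09° clockwise from north.

061°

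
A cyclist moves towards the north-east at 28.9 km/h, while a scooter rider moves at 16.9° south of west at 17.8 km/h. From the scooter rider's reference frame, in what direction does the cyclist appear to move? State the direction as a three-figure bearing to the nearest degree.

056°

Taking east as x and north as y: cyclist velocity = (20.435, 20.435) km/h; scooter rider velocity = (-17.031, -5.174) km/h.
Velocity of cyclist relative to scooter rider = (20.435, 20.435) − (-17.031, -5.174) = (37.467, 25.610) km/h.
Bearing = atan2(37.47, 25.61) = 55.65° clockwise from north.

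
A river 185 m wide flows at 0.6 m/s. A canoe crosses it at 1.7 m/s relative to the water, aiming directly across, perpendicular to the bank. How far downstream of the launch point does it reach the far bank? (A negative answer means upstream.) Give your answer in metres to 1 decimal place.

Perpendicular speed = 1.700 m/s; crossing time = 185 / 1.700 = 108.824 s.
Net downstream speed = 0.600 m/s.
Drift = 0.600 × 108.824 = 65.294 m (downstream).

65.3 m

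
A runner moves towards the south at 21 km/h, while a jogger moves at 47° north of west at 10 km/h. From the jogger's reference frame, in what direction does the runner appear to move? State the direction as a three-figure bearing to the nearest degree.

Taking east as x and north as y: runner velocity = (0.000, -21.000) km/h; jogger velocity = (-6.820, 7.314) km/h.
Velocity of runner relative to jogger = (0.000, -21.000) − (-6.820, 7.314) = (6.820, -28.314) km/h.
Bearing = atan2(6.82, -28.31) = 166.46° clockwise from north.

166°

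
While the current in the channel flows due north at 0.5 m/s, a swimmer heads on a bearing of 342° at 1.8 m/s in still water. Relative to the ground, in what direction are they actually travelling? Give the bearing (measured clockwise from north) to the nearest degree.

Taking east as x and north as y: velocity relative to the water = (-0.556, 1.712) m/s; the water relative to ground = (0.000, 0.500) m/s.
Velocity relative to ground = (-0.556, 1.712) + (0.000, 0.500) = (-0.556, 2.212) m/s.
Bearing = atan2(-0.56, 2.21) = 345.88° clockwise from north.

346°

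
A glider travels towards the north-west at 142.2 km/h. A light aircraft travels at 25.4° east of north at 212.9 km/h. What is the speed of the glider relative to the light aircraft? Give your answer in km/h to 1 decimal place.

Taking east as x and north as y: glider velocity = (-100.551, 100.551) km/h; light aircraft velocity = (91.320, 192.320) km/h.
Velocity of glider relative to light aircraft = (-100.551, 100.551) − (91.320, 192.320) = (-191.871, -91.769) km/h.
Magnitude = |(-191.871, -91.769)| = 212.688 km/h.

212.7 km/h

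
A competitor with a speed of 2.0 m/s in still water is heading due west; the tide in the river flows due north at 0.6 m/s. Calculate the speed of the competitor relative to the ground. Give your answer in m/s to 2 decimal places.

2.09 m/s

Taking east as x and north as y: velocity relative to the water = (-2.000, 0.000) m/s; the water relative to ground = (0.000, 0.600) m/s.
Velocity relative to ground = (-2.000, 0.000) + (0.000, 0.600) = (-2.000, 0.600) m/s.
Speed = |(-2.000, 0.600)| = 2.088 m/s.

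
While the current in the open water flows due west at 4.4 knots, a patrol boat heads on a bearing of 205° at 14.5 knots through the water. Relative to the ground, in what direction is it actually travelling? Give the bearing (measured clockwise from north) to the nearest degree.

219°

Taking east as x and north as y: velocity relative to the water = (-6.128, -13.141) knots; the water relative to ground = (-4.400, 0.000) knots.
Velocity relative to ground = (-6.128, -13.141) + (-4.400, 0.000) = (-10.528, -13.141) knots.
Bearing = atan2(-10.53, -13.14) = 218.70° clockwise from north.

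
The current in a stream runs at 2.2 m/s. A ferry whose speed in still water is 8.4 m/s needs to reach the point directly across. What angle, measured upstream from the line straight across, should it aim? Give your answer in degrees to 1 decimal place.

To cancel the current, the upstream component of the ferry's velocity must equal the flow: 8.4 sin θ = 2.2.
sin θ = 2.2 / 8.4 = 0.2619.
θ = arcsin(0.2619) = 15.183°.

15.2°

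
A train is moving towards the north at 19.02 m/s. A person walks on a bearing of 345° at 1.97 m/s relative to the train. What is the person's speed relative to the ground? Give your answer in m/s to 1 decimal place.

Taking east as x and north as y: train velocity = (0.000, 19.020) m/s; person velocity relative to train = (-0.510, 1.903) m/s.
Velocity relative to ground = (0.000, 19.020) + (-0.510, 1.903) = (-0.510, 20.923) m/s.
Speed = |(-0.510, 20.923)| = 20.929 m/s.

20.9 m/s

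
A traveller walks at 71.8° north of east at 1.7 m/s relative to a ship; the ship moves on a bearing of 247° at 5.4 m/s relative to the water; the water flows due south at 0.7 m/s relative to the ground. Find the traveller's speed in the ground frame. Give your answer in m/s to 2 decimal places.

In east/north components (m/s): traveller relative to ship = (0.531, 1.615); ship relative to water = (-4.971, -2.110); water relative to ground = (0.000, -0.700).
Sum = (-4.440, -1.195) m/s.
Speed = |(-4.440, -1.195)| = 4.598 m/s.

4.60 m/s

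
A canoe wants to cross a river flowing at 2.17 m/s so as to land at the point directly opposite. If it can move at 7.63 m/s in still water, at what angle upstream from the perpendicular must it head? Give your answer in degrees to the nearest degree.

17°

To cancel the current, the upstream component of the canoe's velocity must equal the flow: 7.63 sin θ = 2.17.
sin θ = 2.17 / 7.63 = 0.2844.
θ = arcsin(0.2844) = 16.523°.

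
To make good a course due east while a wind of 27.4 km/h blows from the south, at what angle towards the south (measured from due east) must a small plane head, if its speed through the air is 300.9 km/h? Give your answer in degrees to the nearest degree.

The wind pushes perpendicular to the desired track; the heading must have a component into the wind equal to 27.4 km/h: 300.9 sin θ = 27.4.
sin θ = 0.0911, so θ = 5.225°.

5°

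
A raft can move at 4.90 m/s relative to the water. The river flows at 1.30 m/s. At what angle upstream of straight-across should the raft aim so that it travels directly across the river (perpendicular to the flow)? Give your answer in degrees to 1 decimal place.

To cancel the current, the upstream component of the raft's velocity must equal the flow: 4.90 sin θ = 1.30.
sin θ = 1.30 / 4.90 = 0.2653.
θ = arcsin(0.2653) = 15.385°.

15.4°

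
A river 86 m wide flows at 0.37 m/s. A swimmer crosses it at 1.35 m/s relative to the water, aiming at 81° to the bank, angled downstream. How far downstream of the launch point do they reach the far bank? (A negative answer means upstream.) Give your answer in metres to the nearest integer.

37 m

Perpendicular speed = 1.333 m/s; crossing time = 86 / 1.333 = 64.498 s.
Net downstream speed = 0.581 m/s.
Drift = 0.581 × 64.498 = 37.485 m (downstream).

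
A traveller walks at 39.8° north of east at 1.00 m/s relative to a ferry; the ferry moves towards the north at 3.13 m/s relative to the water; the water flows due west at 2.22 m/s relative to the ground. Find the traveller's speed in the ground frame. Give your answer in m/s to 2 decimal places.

4.04 m/s

In east/north components (m/s): traveller relative to ferry = (0.768, 0.640); ferry relative to water = (0.000, 3.130); water relative to ground = (-2.220, 0.000).
Sum = (-1.452, 3.770) m/s.
Speed = |(-1.452, 3.770)| = 4.040 m/s.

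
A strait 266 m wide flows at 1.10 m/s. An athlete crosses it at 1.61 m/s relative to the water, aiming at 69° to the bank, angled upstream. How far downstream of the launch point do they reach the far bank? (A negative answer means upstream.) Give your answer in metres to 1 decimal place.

Perpendicular speed = 1.503 m/s; crossing time = 266 / 1.503 = 176.972 s.
Net downstream speed = 0.523 m/s.
Drift = 0.523 × 176.972 = 92.561 m (downstream).

92.6 m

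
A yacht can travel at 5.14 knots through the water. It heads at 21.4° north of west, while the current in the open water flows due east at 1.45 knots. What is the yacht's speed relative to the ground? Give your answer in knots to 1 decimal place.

3.8 knots

Taking east as x and north as y: velocity relative to the water = (-4.786, 1.875) knots; the water relative to ground = (1.450, 0.000) knots.
Velocity relative to ground = (-4.786, 1.875) + (1.450, 0.000) = (-3.336, 1.875) knots.
Speed = |(-3.336, 1.875)| = 3.827 knots.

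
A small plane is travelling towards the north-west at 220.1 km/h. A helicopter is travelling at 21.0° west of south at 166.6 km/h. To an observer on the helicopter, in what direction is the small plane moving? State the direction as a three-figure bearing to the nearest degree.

Taking east as x and north as y: small plane velocity = (-155.634, 155.634) km/h; helicopter velocity = (-59.704, -155.534) km/h.
Velocity of small plane relative to helicopter = (-155.634, 155.634) − (-59.704, -155.534) = (-95.930, 311.169) km/h.
Bearing = atan2(-95.93, 311.17) = 342.87° clockwise from north.

343°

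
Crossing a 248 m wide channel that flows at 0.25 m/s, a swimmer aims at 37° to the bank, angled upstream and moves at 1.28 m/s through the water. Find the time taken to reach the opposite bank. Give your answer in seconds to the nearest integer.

The component of the swimmer's velocity perpendicular to the bank is 1.28 × sin 37° = 0.770 m/s.
The current is parallel to the bank, so it does not affect the crossing time.
Time = 248 / 0.770 = 321.943 s.

322 s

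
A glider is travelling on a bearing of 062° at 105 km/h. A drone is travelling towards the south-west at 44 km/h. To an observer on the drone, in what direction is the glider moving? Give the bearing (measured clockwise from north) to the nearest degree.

057°

Taking east as x and north as y: glider velocity = (92.709, 49.295) km/h; drone velocity = (-31.113, -31.113) km/h.
Velocity of glider relative to drone = (92.709, 49.295) − (-31.113, -31.113) = (123.822, 80.407) km/h.
Bearing = atan2(123.82, 80.41) = 57.00° clockwise from north.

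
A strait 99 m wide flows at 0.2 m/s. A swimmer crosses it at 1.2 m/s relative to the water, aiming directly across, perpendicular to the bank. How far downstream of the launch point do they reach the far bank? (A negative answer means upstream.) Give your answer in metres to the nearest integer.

17 m

Perpendicular speed = 1.200 m/s; crossing time = 99 / 1.200 = 82.500 s.
Net downstream speed = 0.200 m/s.
Drift = 0.200 × 82.500 = 16.500 m (downstream).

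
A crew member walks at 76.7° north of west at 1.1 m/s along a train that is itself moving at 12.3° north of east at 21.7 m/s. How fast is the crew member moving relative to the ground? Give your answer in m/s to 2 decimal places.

Taking east as x and north as y: train velocity = (21.202, 4.623) m/s; crew member velocity relative to train = (-0.253, 1.070) m/s.
Velocity relative to ground = (21.202, 4.623) + (-0.253, 1.070) = (20.949, 5.693) m/s.
Speed = |(20.949, 5.693)| = 21.709 m/s.

21.71 m/s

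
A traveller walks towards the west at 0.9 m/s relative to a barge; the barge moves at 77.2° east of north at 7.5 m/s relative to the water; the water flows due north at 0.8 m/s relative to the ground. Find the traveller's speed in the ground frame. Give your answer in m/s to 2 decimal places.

6.87 m/s

In east/north components (m/s): traveller relative to barge = (-0.900, 0.000); barge relative to water = (7.314, 1.662); water relative to ground = (0.000, 0.800).
Sum = (6.414, 2.462) m/s.
Speed = |(6.414, 2.462)| = 6.870 m/s.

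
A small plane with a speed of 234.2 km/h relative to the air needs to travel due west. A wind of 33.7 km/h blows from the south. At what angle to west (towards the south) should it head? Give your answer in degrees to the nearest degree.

8°

The wind pushes perpendicular to the desired track; the heading must have a component into the wind equal to 33.7 km/h: 234.2 sin θ = 33.7.
sin θ = 0.1439, so θ = 8.273°.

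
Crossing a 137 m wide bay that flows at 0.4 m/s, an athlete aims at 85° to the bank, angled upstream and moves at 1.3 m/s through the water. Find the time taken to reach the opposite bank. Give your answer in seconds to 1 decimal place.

The component of the athlete's velocity perpendicular to the bank is 1.3 × sin 85° = 1.295 m/s.
The current is parallel to the bank, so it does not affect the crossing time.
Time = 137 / 1.295 = 105.787 s.

105.8 s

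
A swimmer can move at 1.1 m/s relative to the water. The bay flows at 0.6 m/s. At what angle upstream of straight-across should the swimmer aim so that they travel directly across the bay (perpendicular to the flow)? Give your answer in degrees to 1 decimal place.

33.1°

To cancel the current, the upstream component of the swimmer's velocity must equal the flow: 1.1 sin θ = 0.6.
sin θ = 0.6 / 1.1 = 0.5455.
θ = arcsin(0.5455) = 33.056°.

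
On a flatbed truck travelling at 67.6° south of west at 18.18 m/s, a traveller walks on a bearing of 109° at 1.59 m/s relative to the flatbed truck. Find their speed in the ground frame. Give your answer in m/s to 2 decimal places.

Taking east as x and north as y: flatbed truck velocity = (-6.928, -16.808) m/s; traveller velocity relative to flatbed truck = (1.503, -0.518) m/s.
Velocity relative to ground = (-6.928, -16.808) + (1.503, -0.518) = (-5.424, -17.326) m/s.
Speed = |(-5.424, -17.326)| = 18.155 m/s.

18.16 m/s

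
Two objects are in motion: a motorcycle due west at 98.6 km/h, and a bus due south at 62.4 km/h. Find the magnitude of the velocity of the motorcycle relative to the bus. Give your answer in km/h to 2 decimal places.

116.69 km/h

Taking east as x and north as y: motorcycle velocity = (-98.600, 0.000) km/h; bus velocity = (0.000, -62.400) km/h.
Velocity of motorcycle relative to bus = (-98.600, 0.000) − (0.000, -62.400) = (-98.600, 62.400) km/h.
Magnitude = |(-98.600, 62.400)| = 116.686 km/h.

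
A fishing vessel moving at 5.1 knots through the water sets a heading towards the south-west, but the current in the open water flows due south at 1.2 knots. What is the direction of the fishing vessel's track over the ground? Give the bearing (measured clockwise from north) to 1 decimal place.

Taking east as x and north as y: velocity relative to the water = (-3.606, -3.606) knots; the water relative to ground = (0.000, -1.200) knots.
Velocity relative to ground = (-3.606, -3.606) + (0.000, -1.200) = (-3.606, -4.806) knots.
Bearing = atan2(-3.61, -4.81) = 216.88° clockwise from north.

216.9°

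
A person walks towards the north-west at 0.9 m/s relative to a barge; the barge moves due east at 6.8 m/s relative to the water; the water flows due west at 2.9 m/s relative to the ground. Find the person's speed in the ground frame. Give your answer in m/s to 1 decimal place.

3.3 m/s

In east/north components (m/s): person relative to barge = (-0.636, 0.636); barge relative to water = (6.800, 0.000); water relative to ground = (-2.900, 0.000).
Sum = (3.264, 0.636) m/s.
Speed = |(3.264, 0.636)| = 3.325 m/s.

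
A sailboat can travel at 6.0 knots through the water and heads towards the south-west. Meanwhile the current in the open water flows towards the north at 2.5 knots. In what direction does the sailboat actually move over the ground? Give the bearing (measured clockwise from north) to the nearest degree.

248°

Taking east as x and north as y: velocity relative to the water = (-4.243, -4.243) knots; the water relative to ground = (0.000, 2.500) knots.
Velocity relative to ground = (-4.243, -4.243) + (0.000, 2.500) = (-4.243, -1.743) knots.
Bearing = atan2(-4.24, -1.74) = 247.67° clockwise from north.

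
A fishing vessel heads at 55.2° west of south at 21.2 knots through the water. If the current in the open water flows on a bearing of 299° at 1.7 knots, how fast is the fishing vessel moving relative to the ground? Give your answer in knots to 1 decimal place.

22.0 knots

Taking east as x and north as y: velocity relative to the water = (-17.408, -12.099) knots; the water relative to ground = (-1.487, 0.824) knots.
Velocity relative to ground = (-17.408, -12.099) + (-1.487, 0.824) = (-18.895, -11.275) knots.
Speed = |(-18.895, -11.275)| = 22.003 knots.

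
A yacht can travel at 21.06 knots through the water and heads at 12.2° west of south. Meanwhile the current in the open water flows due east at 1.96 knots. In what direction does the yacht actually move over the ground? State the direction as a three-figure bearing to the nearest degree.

Taking east as x and north as y: velocity relative to the water = (-4.451, -20.584) knots; the water relative to ground = (1.960, 0.000) knots.
Velocity relative to ground = (-4.451, -20.584) + (1.960, 0.000) = (-2.491, -20.584) knots.
Bearing = atan2(-2.49, -20.58) = 186.90° clockwise from north.

187°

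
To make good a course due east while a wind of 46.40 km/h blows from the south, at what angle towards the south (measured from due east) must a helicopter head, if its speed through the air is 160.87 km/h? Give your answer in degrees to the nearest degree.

The wind pushes perpendicular to the desired track; the heading must have a component into the wind equal to 46.40 km/h: 160.87 sin θ = 46.40.
sin θ = 0.2884, so θ = 16.764°.

17°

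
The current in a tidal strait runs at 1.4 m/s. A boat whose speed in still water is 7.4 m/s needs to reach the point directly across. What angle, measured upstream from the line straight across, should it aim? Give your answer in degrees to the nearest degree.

11°

To cancel the current, the upstream component of the boat's velocity must equal the flow: 7.4 sin θ = 1.4.
sin θ = 1.4 / 7.4 = 0.1892.
θ = arcsin(0.1892) = 10.905°.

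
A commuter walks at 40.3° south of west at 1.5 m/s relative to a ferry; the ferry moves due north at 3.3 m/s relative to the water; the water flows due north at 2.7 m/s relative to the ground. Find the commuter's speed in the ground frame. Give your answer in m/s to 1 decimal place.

5.2 m/s

In east/north components (m/s): commuter relative to ferry = (-1.144, -0.970); ferry relative to water = (0.000, 3.300); water relative to ground = (0.000, 2.700).
Sum = (-1.144, 5.030) m/s.
Speed = |(-1.144, 5.030)| = 5.158 m/s.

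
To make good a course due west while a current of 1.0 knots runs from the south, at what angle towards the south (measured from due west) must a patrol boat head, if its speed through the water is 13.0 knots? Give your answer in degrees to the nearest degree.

The current pushes perpendicular to the desired track; the heading must have a component into the current equal to 1.0 knots: 13.0 sin θ = 1.0.
sin θ = 0.0769, so θ = 4.412°.

4°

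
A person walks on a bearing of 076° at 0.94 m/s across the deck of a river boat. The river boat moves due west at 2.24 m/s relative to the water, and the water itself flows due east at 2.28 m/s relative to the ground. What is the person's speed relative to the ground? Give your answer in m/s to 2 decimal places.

0.98 m/s

In east/north components (m/s): person relative to river boat = (0.912, 0.227); river boat relative to water = (-2.240, 0.000); water relative to ground = (2.280, 0.000).
Sum = (0.952, 0.227) m/s.
Speed = |(0.952, 0.227)| = 0.979 m/s.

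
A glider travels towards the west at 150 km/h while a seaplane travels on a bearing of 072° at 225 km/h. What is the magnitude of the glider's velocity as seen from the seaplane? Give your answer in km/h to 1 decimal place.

370.6 km/h

Taking east as x and north as y: glider velocity = (-150.000, 0.000) km/h; seaplane velocity = (213.988, 69.529) km/h.
Velocity of glider relative to seaplane = (-150.000, 0.000) − (213.988, 69.529) = (-363.988, -69.529) km/h.
Magnitude = |(-363.988, -69.529)| = 370.569 km/h.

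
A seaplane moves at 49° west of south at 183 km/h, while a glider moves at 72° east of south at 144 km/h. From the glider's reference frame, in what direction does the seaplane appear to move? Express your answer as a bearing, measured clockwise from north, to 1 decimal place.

254.6°

Taking east as x and north as y: seaplane velocity = (-138.112, -120.059) km/h; glider velocity = (136.952, -44.498) km/h.
Velocity of seaplane relative to glider = (-138.112, -120.059) − (136.952, -44.498) = (-275.064, -75.560) km/h.
Bearing = atan2(-275.06, -75.56) = 254.64° clockwise from north.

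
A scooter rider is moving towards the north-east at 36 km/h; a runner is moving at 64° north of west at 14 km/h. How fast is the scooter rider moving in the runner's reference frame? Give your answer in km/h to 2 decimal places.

34.11 km/h

Taking east as x and north as y: scooter rider velocity = (25.456, 25.456) km/h; runner velocity = (-6.137, 12.583) km/h.
Velocity of scooter rider relative to runner = (25.456, 25.456) − (-6.137, 12.583) = (31.593, 12.873) km/h.
Magnitude = |(31.593, 12.873)| = 34.115 km/h.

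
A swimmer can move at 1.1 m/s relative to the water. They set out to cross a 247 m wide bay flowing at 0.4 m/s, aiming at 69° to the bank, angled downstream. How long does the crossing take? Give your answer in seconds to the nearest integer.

The component of the swimmer's velocity perpendicular to the bank is 1.1 × sin 69° = 1.027 m/s.
Only the cross-stream component determines the crossing time; the current contributes nothing perpendicular to the bank.
Time = 247 / 1.027 = 240.521 s.

241 s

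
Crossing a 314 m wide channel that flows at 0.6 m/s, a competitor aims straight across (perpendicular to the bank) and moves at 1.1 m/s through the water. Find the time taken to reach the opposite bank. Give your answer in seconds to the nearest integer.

285 s

The component of the competitor's velocity perpendicular to the bank is 1.1 m/s.
Only the cross-stream component determines the crossing time; the current contributes nothing perpendicular to the bank.
Time = 314 / 1.100 = 285.455 s.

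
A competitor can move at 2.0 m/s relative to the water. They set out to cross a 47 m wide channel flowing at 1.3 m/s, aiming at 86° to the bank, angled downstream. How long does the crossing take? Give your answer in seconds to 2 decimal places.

The component of the competitor's velocity perpendicular to the bank is 2.0 × sin 86° = 1.995 m/s.
The flow acts along the bank and has no component across it.
Time = 47 / 1.995 = 23.557 s.

23.56 s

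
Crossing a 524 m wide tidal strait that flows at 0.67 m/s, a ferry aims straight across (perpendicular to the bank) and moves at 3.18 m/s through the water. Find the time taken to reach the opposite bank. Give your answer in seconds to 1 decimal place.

The component of the ferry's velocity perpendicular to the bank is 3.18 m/s.
Only the cross-stream component determines the crossing time; the current contributes nothing perpendicular to the bank.
Time = 524 / 3.180 = 164.780 s.

164.8 s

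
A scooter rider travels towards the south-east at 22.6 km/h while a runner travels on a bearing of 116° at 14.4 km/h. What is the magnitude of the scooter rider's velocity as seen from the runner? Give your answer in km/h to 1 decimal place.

Taking east as x and north as y: scooter rider velocity = (15.981, -15.981) km/h; runner velocity = (12.943, -6.313) km/h.
Velocity of scooter rider relative to runner = (15.981, -15.981) − (12.943, -6.313) = (3.038, -9.668) km/h.
Magnitude = |(3.038, -9.668)| = 10.134 km/h.

10.1 km/h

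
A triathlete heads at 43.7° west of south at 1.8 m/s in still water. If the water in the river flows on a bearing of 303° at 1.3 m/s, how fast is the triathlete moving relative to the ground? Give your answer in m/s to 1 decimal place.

2.4 m/s

Taking east as x and north as y: velocity relative to the water = (-1.244, -1.301) m/s; the water relative to ground = (-1.090, 0.708) m/s.
Velocity relative to ground = (-1.244, -1.301) + (-1.090, 0.708) = (-2.334, -0.593) m/s.
Speed = |(-2.334, -0.593)| = 2.408 m/s.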